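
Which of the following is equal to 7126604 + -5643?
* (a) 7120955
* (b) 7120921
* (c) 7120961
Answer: c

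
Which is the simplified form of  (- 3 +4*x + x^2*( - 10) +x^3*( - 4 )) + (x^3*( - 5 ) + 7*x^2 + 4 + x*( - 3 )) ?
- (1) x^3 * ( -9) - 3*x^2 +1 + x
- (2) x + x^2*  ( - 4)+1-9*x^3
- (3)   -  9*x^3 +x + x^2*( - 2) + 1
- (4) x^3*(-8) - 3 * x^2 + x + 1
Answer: 1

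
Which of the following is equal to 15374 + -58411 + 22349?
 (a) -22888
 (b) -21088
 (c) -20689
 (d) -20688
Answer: d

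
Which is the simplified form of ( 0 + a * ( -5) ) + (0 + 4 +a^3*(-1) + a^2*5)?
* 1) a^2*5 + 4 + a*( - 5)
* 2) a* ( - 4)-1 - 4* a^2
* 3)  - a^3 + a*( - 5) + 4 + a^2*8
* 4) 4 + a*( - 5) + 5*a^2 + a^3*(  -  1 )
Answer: 4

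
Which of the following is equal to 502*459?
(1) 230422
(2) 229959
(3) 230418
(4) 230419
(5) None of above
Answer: 3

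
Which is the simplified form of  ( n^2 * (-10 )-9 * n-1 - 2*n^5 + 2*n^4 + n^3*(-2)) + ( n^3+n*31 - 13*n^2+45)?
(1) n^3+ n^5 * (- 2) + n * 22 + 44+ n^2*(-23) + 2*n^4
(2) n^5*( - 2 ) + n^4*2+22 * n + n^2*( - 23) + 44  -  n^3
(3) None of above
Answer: 2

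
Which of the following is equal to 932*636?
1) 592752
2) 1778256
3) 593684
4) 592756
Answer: 1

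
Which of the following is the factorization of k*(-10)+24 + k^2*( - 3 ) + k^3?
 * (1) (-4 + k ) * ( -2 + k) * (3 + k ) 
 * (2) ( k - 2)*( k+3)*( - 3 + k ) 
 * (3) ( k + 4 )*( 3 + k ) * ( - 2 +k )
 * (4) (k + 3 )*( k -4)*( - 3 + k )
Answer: 1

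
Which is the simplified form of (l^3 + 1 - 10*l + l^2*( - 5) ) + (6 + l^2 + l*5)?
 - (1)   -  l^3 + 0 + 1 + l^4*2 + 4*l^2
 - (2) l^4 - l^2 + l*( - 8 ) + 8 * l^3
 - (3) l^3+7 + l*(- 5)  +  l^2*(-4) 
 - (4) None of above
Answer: 3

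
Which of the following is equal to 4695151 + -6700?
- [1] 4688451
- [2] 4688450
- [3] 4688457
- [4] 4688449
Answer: 1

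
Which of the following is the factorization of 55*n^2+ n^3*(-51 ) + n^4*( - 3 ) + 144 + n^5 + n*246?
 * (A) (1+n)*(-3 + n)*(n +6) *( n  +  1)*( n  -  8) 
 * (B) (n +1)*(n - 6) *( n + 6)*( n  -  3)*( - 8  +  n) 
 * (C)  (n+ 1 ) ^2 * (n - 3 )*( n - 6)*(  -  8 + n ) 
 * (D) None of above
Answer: A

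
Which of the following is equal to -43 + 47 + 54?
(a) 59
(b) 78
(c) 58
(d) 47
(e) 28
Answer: c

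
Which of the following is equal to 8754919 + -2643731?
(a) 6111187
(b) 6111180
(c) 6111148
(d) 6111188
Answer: d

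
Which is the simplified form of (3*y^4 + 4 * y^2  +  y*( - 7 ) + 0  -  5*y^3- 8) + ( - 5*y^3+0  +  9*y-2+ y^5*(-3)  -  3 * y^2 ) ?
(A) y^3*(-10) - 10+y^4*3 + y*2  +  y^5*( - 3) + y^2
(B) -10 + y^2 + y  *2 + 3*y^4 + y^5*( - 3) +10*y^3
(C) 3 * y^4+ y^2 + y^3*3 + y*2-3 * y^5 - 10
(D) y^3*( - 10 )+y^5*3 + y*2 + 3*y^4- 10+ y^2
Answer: A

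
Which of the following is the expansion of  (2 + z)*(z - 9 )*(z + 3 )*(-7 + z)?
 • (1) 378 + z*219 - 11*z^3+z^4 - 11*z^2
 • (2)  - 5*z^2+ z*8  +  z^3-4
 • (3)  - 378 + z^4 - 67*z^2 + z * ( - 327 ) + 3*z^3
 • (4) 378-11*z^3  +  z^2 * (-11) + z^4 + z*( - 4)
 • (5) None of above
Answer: 1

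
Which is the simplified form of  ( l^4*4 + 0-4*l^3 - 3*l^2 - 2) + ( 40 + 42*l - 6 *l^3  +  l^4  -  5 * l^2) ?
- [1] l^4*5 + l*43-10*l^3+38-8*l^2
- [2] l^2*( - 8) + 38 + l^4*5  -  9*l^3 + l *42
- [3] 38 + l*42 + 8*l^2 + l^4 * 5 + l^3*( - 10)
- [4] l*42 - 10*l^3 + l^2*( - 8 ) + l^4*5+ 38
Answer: 4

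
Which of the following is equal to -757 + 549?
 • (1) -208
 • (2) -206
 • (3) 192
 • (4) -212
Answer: 1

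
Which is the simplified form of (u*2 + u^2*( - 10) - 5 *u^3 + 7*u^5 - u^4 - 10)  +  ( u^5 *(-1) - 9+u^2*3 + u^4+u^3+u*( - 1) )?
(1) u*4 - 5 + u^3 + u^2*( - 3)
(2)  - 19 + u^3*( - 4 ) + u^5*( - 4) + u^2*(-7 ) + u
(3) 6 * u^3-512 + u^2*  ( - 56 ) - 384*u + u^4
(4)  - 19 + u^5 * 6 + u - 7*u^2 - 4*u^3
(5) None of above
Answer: 4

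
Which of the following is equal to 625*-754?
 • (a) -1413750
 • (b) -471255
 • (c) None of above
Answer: c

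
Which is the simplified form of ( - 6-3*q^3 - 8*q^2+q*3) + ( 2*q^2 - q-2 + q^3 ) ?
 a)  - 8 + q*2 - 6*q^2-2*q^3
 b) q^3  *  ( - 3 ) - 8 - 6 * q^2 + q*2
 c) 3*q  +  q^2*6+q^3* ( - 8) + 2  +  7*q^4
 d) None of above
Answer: a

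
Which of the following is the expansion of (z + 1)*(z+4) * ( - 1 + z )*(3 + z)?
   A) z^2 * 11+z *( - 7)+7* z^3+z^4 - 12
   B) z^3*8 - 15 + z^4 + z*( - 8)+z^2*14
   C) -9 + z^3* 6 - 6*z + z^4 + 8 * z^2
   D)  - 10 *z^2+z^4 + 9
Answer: A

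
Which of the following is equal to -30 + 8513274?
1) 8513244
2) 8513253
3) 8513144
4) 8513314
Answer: 1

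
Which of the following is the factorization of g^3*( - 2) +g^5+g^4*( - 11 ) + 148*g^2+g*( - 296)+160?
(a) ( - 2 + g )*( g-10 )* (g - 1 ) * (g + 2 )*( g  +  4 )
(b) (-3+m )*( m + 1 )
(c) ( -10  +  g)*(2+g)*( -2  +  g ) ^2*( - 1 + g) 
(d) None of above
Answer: d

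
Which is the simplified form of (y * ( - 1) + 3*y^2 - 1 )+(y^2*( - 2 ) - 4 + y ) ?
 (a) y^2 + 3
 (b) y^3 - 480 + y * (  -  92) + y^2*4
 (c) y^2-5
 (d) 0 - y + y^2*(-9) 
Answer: c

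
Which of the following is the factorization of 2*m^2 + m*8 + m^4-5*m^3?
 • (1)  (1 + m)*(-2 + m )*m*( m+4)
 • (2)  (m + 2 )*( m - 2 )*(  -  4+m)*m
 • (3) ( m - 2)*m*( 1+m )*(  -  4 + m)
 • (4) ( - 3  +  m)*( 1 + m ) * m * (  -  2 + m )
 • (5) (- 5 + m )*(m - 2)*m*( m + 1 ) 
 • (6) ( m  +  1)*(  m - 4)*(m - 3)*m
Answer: 3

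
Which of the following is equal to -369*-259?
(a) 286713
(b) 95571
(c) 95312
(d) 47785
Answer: b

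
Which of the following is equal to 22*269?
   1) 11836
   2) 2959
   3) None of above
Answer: 3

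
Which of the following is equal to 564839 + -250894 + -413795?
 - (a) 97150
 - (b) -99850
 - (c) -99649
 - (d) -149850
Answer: b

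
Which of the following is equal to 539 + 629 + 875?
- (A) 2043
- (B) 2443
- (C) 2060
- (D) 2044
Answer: A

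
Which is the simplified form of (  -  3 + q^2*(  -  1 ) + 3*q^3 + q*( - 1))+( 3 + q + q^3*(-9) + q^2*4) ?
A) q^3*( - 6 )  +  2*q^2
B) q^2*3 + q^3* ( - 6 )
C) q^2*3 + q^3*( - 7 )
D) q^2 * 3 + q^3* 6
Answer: B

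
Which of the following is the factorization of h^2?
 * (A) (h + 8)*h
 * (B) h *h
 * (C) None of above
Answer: B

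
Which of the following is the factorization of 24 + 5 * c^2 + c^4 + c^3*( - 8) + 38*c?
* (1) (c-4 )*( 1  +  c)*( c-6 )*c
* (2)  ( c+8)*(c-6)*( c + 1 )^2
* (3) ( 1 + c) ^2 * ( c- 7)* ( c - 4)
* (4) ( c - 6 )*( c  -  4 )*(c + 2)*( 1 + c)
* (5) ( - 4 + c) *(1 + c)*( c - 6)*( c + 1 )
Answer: 5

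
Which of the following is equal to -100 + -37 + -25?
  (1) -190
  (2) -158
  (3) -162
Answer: 3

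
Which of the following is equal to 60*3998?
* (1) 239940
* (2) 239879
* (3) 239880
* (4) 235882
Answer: 3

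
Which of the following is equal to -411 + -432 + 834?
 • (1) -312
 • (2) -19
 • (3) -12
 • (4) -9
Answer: 4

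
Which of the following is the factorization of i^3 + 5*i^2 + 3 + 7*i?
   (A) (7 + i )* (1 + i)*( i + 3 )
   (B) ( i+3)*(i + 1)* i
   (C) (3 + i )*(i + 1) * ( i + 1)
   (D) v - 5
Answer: C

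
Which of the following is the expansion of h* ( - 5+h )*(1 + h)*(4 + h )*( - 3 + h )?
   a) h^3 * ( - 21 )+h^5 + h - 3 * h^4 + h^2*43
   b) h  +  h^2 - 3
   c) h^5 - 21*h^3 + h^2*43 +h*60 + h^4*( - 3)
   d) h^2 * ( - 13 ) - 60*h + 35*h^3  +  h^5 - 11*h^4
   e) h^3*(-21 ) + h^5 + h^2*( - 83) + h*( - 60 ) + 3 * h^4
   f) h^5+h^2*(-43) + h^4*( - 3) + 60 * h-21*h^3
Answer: c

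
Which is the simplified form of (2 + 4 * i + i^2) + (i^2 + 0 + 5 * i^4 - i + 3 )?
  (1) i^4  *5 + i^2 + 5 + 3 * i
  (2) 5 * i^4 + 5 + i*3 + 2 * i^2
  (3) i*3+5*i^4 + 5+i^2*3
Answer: 2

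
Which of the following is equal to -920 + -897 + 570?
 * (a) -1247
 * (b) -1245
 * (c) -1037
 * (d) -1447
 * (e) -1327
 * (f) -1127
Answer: a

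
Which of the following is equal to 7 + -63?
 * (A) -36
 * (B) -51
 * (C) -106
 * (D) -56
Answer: D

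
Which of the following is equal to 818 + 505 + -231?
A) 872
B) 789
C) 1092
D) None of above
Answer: C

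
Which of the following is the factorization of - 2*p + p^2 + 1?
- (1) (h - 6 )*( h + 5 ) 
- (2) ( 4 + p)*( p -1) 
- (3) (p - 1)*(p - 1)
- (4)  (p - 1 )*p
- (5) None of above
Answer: 3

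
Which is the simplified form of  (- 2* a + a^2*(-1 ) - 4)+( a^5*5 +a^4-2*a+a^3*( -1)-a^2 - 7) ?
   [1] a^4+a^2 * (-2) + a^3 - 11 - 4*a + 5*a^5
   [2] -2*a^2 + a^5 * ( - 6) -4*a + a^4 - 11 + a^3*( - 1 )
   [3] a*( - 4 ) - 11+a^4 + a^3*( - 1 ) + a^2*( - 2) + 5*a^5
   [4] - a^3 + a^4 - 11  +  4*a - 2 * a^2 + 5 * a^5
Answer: 3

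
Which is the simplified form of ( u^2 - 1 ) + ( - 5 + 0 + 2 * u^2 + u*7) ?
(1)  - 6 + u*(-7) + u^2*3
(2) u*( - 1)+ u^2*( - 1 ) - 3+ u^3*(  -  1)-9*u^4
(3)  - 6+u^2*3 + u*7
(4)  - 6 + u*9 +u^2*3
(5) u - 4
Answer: 3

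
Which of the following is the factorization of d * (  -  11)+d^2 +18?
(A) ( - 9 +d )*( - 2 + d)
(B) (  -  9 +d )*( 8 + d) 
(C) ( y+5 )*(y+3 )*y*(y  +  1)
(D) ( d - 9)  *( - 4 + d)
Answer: A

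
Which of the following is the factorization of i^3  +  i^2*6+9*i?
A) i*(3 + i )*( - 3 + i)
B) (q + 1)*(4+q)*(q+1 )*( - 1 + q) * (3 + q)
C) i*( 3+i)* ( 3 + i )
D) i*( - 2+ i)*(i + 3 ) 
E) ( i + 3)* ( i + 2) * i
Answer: C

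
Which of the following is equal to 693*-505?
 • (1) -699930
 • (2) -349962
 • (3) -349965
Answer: 3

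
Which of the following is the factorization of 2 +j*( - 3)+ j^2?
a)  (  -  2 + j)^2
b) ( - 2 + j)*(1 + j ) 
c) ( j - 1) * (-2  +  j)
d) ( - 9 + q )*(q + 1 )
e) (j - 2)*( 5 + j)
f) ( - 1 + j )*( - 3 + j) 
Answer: c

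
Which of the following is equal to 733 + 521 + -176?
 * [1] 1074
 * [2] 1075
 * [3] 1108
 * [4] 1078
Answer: 4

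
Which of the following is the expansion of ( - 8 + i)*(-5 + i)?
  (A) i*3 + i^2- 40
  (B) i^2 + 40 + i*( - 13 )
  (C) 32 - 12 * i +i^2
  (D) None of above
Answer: B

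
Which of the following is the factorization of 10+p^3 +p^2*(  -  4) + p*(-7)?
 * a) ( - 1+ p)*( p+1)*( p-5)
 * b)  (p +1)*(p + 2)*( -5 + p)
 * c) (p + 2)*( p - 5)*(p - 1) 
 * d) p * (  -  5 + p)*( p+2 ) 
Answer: c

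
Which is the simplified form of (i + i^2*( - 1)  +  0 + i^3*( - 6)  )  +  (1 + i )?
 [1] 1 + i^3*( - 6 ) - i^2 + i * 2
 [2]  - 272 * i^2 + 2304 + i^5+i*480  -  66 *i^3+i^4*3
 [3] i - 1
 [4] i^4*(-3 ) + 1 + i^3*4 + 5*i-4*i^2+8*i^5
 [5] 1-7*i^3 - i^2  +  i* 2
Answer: 1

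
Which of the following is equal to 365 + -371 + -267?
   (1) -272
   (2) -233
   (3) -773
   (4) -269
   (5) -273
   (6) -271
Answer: 5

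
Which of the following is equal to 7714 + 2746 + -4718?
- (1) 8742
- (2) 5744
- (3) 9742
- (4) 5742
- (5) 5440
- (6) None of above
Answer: 4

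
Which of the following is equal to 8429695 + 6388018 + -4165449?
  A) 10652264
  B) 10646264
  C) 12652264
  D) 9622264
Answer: A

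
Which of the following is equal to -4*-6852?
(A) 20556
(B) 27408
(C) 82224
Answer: B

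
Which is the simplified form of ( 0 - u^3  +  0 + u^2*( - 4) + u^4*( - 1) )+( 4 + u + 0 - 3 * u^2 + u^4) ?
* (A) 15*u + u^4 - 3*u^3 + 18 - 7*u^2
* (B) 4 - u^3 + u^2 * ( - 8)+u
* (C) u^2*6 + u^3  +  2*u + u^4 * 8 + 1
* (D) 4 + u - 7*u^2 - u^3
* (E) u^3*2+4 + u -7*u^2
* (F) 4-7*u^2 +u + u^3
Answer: D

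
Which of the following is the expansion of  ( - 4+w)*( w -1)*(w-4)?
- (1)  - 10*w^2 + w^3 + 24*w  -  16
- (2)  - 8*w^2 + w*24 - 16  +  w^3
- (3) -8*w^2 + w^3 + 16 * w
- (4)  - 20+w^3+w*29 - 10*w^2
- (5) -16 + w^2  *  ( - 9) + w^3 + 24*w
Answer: 5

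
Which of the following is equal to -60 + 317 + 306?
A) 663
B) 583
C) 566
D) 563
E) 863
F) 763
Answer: D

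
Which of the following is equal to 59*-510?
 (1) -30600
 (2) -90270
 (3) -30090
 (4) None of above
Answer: 3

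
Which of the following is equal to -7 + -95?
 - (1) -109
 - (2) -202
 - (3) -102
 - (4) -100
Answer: 3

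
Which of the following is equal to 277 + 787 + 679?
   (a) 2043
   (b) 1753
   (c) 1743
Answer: c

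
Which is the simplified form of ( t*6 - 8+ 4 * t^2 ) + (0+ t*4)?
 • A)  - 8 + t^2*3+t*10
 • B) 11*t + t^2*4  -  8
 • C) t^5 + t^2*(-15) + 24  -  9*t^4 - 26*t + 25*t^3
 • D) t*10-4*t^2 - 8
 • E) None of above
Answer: E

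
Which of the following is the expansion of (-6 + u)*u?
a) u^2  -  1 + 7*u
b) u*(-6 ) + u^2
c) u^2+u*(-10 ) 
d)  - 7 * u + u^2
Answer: b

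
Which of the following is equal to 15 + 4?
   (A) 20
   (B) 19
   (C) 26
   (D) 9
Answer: B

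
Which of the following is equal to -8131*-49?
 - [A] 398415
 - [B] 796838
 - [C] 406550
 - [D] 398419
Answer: D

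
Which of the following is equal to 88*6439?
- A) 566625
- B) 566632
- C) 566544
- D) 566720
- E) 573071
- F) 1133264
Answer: B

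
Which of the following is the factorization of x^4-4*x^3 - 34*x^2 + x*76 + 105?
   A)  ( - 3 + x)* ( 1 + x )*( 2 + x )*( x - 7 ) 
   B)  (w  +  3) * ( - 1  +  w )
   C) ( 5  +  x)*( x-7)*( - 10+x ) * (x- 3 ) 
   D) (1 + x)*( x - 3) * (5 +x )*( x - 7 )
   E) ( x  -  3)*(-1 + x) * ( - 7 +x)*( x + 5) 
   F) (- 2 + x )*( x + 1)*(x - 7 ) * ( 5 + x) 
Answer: D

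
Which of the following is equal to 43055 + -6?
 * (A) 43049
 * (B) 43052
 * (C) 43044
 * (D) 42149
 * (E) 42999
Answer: A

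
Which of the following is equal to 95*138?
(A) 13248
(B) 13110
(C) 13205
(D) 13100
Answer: B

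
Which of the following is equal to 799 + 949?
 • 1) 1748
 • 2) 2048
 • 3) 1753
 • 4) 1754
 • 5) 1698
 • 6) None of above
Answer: 1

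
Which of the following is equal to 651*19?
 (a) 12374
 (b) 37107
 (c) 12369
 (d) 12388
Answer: c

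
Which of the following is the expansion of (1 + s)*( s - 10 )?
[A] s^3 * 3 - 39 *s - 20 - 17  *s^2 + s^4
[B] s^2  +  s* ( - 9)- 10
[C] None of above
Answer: B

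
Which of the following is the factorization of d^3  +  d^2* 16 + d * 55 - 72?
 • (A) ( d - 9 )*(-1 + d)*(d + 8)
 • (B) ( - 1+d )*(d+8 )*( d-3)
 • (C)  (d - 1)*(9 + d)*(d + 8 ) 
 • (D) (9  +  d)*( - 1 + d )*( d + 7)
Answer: C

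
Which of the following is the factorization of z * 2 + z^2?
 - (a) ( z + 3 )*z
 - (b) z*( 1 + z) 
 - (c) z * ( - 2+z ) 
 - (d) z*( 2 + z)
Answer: d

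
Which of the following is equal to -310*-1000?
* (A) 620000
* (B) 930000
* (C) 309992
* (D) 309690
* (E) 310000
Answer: E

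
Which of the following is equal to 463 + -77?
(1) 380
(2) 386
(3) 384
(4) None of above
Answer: 2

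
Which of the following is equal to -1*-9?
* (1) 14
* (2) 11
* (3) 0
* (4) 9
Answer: 4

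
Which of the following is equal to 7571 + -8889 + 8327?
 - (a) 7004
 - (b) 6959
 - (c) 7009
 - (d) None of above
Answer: c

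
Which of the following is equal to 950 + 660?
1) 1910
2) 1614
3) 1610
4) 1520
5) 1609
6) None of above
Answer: 3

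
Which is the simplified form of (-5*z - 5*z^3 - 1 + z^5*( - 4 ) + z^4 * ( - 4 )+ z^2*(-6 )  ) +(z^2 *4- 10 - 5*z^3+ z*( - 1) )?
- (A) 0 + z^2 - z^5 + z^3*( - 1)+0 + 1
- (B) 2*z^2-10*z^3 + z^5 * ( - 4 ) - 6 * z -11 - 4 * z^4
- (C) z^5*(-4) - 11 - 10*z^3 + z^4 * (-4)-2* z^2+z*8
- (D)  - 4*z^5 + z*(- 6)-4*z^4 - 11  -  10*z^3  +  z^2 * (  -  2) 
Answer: D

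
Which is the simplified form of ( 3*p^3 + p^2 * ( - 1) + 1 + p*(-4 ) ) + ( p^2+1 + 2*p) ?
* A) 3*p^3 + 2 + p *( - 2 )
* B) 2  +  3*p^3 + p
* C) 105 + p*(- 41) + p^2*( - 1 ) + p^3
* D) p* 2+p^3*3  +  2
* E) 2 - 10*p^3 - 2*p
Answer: A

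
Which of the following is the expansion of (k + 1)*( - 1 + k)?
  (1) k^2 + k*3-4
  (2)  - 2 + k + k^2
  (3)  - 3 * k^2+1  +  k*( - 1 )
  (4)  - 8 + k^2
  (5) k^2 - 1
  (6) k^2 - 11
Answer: 5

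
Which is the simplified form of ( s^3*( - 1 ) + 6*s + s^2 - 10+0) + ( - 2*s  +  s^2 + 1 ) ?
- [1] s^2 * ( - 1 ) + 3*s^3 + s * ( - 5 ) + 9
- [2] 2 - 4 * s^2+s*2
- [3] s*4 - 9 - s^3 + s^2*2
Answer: 3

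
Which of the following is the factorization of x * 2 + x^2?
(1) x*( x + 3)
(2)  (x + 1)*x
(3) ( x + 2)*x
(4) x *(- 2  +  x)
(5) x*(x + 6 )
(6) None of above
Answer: 3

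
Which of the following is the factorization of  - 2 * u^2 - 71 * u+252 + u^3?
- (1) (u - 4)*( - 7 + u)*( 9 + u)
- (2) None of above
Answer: 1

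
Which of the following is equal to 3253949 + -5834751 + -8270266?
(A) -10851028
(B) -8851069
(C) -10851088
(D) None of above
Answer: D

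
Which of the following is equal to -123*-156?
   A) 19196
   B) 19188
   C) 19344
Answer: B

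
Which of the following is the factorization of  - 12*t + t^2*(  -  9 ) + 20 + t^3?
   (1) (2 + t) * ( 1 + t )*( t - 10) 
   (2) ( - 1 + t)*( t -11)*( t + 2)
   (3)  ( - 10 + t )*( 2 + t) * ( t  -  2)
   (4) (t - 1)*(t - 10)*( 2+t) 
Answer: 4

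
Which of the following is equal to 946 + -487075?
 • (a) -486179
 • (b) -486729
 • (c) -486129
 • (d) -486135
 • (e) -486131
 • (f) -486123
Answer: c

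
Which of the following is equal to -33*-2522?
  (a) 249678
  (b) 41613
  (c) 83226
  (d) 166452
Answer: c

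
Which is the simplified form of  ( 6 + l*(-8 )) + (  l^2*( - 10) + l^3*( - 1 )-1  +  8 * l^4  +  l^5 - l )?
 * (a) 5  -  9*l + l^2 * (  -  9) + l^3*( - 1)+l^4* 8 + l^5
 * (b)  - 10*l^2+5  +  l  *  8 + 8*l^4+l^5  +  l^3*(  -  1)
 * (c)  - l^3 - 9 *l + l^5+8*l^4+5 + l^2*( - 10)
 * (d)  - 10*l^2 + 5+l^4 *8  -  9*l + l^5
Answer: c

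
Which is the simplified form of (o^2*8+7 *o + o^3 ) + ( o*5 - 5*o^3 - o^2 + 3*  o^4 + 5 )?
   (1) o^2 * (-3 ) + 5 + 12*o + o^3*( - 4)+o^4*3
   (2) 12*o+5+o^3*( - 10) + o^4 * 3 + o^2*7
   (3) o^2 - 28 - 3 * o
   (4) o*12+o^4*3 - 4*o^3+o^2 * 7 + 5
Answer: 4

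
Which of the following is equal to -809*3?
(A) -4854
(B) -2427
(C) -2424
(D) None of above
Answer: B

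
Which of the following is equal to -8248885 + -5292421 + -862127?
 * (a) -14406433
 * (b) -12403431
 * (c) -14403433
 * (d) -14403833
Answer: c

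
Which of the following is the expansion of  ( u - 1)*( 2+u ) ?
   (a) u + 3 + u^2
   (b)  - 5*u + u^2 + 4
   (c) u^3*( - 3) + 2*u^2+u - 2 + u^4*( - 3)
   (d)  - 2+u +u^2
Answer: d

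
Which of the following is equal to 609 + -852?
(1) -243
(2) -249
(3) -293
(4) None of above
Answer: 1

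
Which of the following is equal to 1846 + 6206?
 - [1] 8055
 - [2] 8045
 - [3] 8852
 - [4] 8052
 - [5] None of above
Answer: 4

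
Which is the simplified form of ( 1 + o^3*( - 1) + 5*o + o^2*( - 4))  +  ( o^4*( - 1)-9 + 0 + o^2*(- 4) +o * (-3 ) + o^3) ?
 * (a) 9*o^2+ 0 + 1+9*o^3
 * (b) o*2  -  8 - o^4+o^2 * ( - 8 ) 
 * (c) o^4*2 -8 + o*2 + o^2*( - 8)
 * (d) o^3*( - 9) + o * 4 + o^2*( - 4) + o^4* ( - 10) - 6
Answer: b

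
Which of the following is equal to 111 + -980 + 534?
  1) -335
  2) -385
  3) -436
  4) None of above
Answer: 1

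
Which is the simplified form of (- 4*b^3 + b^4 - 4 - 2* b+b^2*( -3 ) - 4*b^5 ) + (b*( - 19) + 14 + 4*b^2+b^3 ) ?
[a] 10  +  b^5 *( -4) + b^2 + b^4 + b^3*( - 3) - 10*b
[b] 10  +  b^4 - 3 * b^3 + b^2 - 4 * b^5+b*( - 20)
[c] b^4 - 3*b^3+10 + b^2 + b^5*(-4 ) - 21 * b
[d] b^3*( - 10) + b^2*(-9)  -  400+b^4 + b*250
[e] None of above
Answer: c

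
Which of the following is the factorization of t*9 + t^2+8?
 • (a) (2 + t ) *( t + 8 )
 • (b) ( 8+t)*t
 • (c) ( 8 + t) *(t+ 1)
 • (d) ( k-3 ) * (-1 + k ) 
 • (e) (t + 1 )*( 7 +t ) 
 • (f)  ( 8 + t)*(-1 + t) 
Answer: c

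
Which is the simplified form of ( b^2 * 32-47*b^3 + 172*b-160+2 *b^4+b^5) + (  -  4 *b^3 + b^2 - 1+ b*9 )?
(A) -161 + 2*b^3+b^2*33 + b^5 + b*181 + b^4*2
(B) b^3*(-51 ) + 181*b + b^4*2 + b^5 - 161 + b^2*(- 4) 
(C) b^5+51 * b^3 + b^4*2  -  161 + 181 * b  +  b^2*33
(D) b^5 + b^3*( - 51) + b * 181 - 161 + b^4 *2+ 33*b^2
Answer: D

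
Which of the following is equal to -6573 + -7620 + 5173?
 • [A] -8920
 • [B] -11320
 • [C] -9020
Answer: C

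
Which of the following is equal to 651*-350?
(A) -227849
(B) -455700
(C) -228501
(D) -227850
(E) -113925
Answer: D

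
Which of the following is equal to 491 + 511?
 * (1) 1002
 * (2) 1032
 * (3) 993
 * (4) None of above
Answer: 1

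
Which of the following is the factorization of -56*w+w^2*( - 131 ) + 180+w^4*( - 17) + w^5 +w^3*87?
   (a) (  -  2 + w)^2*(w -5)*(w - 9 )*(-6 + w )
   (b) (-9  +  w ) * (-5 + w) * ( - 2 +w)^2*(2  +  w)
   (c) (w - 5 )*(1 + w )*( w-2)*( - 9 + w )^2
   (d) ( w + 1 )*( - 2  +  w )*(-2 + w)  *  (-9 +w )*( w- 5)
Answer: d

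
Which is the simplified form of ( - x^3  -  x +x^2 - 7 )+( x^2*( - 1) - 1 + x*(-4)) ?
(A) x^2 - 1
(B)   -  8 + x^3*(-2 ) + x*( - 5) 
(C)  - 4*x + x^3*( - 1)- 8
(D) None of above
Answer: D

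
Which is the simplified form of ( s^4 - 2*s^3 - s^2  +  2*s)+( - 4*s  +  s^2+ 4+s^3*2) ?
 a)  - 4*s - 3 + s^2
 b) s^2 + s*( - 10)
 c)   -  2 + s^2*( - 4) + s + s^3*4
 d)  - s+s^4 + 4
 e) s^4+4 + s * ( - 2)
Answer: e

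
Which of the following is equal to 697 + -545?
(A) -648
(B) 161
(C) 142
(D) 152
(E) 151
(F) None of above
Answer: D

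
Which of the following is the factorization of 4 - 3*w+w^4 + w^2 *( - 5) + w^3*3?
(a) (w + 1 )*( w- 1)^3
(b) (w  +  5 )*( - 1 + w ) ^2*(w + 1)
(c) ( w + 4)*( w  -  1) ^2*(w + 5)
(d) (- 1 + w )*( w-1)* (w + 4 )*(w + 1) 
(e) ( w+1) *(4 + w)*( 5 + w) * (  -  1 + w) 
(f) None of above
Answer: d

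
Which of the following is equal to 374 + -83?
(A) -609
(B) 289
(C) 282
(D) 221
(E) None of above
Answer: E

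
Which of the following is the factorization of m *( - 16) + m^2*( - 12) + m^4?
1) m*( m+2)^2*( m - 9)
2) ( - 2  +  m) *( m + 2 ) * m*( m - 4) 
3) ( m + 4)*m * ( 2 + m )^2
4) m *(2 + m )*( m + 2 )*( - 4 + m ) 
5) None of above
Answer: 4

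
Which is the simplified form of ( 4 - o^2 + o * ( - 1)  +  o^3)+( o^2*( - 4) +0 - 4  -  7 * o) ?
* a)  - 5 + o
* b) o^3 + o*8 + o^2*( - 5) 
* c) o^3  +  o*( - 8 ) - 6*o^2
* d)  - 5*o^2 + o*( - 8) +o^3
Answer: d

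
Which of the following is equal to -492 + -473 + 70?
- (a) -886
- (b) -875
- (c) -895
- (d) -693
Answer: c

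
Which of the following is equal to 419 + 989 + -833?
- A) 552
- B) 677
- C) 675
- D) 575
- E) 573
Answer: D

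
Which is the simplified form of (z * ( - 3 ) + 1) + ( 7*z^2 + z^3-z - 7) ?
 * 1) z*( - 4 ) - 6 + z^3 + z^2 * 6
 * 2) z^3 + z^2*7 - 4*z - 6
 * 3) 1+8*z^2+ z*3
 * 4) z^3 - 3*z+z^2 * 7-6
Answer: 2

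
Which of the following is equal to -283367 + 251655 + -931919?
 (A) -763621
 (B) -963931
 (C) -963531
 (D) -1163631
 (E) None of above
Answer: E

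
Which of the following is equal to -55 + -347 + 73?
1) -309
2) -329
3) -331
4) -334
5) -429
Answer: 2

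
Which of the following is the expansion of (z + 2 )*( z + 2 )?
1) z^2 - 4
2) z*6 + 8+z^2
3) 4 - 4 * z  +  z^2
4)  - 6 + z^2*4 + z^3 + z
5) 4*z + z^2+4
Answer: 5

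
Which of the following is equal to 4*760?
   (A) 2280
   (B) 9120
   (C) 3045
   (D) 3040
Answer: D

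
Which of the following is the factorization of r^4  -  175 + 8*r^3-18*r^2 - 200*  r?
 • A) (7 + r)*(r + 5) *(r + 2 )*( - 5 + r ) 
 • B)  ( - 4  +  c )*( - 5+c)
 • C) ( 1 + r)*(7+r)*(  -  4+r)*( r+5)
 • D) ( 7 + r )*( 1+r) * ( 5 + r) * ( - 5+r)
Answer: D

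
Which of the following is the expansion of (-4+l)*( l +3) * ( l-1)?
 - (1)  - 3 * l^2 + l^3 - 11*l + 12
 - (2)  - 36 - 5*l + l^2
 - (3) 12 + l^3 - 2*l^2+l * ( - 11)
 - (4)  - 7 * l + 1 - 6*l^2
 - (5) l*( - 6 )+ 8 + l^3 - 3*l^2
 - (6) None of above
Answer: 3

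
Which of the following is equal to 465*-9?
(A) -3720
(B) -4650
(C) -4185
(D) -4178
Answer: C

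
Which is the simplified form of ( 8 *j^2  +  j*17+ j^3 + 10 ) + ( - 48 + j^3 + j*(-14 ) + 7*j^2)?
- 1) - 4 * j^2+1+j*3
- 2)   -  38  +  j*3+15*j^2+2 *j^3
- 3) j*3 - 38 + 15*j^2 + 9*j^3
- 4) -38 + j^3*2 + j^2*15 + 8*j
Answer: 2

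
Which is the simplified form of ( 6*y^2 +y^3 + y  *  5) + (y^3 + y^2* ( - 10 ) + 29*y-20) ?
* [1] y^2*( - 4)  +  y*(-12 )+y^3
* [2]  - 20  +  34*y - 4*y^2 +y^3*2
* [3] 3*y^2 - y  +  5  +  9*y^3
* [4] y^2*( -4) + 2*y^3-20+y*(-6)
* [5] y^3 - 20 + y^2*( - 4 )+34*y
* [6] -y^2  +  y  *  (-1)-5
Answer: 2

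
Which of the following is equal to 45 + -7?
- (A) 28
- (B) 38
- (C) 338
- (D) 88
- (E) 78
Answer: B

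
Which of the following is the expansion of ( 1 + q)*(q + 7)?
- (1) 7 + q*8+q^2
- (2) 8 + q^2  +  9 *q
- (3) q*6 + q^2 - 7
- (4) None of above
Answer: 1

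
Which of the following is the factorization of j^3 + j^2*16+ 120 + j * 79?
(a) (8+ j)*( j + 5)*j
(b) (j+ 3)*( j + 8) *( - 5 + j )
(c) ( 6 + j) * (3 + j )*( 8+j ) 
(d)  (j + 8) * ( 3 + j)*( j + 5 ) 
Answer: d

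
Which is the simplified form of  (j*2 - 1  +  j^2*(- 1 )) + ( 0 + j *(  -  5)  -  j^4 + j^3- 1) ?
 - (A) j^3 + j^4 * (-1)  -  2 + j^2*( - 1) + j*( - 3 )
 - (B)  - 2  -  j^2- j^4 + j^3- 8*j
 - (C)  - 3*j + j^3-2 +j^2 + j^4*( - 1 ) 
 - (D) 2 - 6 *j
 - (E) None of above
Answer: A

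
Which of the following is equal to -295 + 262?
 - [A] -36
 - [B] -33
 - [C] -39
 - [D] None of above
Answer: B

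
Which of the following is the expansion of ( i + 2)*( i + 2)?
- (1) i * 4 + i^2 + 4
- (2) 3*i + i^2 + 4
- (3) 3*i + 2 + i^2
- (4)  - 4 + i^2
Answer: 1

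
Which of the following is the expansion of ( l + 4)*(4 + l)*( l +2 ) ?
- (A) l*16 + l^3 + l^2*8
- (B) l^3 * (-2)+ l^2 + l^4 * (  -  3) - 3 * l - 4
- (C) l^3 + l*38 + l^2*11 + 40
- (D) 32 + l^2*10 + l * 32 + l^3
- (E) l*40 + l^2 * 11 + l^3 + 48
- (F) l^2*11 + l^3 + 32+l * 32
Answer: D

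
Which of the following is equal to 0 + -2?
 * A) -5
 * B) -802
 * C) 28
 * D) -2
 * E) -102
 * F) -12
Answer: D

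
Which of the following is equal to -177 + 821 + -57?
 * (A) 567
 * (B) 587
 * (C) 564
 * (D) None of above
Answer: B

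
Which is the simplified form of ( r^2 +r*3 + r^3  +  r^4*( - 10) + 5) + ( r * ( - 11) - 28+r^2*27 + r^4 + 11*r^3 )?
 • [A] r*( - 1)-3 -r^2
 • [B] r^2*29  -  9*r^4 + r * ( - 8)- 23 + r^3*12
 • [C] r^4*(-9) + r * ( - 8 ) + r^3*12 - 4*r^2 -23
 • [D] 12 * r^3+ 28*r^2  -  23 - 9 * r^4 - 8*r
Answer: D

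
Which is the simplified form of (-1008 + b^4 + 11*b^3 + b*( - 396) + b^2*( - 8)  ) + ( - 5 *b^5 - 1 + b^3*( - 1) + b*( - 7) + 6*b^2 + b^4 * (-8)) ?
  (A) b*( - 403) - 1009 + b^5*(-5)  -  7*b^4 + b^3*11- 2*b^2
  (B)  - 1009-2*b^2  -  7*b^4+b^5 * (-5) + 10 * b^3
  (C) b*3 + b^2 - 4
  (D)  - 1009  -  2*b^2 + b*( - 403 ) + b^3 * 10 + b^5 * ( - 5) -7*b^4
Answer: D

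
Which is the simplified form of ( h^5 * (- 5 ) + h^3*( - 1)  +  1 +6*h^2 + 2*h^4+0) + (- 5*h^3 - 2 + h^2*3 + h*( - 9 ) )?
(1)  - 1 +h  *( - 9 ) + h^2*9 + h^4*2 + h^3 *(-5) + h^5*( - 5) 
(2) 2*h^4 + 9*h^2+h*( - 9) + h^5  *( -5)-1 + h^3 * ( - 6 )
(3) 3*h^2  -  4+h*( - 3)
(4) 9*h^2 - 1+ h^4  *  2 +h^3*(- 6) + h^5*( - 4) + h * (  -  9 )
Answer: 2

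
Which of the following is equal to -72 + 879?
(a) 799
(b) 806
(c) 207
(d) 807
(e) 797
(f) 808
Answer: d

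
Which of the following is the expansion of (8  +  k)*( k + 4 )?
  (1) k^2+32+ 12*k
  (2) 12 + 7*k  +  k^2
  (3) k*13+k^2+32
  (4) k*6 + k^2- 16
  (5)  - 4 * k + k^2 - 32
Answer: 1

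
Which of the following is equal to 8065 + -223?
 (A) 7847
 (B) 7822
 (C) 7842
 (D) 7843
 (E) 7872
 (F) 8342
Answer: C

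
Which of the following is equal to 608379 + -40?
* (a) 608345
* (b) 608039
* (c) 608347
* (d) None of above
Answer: d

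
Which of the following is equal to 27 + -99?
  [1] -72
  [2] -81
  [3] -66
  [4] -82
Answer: 1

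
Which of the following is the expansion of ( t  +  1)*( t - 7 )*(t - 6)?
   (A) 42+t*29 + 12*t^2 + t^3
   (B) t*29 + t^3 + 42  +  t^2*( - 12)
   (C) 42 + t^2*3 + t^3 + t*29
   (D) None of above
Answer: B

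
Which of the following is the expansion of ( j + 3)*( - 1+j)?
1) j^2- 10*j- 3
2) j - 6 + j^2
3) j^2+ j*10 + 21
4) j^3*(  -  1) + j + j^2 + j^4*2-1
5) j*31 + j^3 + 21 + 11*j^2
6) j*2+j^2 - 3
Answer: 6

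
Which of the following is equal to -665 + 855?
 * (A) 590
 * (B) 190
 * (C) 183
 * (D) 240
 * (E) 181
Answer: B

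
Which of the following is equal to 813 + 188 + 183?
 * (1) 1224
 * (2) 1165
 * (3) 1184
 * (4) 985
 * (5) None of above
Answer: 3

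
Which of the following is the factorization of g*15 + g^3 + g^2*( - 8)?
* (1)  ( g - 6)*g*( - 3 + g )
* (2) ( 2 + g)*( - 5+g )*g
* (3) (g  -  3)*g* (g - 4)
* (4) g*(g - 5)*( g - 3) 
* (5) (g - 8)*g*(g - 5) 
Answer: 4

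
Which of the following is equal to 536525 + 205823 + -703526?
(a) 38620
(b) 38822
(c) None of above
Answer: b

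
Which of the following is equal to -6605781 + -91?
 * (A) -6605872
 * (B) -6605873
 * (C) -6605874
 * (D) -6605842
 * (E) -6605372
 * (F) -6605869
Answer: A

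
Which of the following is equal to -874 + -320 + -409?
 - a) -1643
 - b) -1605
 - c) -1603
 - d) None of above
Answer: c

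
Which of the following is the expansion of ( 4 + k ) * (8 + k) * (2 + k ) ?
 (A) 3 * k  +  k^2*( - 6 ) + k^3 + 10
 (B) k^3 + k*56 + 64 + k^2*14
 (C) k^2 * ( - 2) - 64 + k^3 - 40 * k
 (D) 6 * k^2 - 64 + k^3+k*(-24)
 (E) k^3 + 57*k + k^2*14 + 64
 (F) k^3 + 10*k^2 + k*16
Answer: B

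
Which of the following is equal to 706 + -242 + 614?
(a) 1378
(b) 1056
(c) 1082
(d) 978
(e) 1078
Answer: e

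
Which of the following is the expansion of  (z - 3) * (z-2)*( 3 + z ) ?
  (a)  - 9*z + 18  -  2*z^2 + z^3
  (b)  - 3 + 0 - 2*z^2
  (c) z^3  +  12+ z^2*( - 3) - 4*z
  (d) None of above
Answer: a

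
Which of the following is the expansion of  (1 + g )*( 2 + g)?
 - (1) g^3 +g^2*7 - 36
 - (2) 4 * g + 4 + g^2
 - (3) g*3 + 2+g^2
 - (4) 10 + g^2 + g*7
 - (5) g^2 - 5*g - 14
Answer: 3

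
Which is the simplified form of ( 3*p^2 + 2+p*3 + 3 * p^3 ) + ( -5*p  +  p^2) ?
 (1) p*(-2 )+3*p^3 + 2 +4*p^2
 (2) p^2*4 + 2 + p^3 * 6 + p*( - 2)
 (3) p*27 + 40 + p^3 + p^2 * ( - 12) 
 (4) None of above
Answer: 1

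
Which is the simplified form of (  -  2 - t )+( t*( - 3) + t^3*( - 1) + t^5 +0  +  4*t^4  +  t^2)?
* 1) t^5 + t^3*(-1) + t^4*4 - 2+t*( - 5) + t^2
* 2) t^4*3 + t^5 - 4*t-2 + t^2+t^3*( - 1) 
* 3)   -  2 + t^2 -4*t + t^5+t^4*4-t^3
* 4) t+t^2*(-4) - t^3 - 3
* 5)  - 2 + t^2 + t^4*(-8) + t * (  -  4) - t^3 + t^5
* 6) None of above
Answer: 3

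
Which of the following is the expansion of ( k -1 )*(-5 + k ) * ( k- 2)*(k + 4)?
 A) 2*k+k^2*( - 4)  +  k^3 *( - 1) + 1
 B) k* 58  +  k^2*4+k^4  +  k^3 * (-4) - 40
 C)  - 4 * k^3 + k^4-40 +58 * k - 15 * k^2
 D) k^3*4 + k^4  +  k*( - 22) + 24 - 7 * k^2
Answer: C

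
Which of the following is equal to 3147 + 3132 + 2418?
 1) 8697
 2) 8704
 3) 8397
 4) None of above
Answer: 1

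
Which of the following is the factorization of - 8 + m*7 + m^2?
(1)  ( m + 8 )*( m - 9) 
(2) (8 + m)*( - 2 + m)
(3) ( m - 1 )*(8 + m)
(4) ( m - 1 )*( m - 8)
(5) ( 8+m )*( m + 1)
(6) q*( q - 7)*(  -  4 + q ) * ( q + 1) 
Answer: 3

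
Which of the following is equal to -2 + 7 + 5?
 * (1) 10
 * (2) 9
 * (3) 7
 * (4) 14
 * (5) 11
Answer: 1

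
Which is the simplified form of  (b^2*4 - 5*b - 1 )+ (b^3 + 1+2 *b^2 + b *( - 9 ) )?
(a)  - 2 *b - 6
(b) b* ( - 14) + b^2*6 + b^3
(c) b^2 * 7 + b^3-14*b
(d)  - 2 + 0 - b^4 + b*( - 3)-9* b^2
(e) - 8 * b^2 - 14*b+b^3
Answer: b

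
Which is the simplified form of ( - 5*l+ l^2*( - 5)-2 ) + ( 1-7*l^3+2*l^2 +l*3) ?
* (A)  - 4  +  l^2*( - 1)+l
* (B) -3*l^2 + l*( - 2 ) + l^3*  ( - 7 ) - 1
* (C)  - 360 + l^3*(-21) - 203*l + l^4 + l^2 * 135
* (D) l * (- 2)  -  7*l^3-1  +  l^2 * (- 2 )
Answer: B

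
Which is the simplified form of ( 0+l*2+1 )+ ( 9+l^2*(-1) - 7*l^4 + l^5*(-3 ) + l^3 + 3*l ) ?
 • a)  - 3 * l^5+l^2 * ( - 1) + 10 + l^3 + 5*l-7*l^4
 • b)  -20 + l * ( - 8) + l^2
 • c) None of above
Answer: a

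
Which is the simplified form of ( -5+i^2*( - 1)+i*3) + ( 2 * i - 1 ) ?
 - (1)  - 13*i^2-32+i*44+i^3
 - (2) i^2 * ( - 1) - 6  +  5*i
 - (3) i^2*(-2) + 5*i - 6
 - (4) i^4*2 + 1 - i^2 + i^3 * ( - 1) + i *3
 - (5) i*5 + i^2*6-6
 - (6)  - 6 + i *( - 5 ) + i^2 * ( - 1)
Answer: 2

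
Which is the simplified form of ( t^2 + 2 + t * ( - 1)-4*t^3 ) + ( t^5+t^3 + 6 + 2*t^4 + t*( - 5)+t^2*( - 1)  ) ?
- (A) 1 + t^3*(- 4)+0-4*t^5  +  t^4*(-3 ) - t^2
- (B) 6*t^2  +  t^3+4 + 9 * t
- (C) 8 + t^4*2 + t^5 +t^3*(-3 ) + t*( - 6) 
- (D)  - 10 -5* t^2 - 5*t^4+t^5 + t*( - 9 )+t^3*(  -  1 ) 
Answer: C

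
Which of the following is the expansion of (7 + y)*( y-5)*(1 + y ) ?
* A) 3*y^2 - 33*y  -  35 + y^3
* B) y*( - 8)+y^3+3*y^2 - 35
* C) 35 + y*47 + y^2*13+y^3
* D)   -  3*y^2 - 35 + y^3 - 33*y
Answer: A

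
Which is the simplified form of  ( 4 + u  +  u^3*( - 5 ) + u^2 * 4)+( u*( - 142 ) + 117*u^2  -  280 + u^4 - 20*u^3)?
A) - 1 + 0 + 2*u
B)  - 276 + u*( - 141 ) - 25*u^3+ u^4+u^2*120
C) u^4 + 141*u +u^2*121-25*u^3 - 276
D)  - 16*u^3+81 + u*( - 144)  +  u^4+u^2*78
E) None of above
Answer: E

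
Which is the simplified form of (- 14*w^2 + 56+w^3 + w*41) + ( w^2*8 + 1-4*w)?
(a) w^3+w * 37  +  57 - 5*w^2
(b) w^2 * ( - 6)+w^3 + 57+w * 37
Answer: b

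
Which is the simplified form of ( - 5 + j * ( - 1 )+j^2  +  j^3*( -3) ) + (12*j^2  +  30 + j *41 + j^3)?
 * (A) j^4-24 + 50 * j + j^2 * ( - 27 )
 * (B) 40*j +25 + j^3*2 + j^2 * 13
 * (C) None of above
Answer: C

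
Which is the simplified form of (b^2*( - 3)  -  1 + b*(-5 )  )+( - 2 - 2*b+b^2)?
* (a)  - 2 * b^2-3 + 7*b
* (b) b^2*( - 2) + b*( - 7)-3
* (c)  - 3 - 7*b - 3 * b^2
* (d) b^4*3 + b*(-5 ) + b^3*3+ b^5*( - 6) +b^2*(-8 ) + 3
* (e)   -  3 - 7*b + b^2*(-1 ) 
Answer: b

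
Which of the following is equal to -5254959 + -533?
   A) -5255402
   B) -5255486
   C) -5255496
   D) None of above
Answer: D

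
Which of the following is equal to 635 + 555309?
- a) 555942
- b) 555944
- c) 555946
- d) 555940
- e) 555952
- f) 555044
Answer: b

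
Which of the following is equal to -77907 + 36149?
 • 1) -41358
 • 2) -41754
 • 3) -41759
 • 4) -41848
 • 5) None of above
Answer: 5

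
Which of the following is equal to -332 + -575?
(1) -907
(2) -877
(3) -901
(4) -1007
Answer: 1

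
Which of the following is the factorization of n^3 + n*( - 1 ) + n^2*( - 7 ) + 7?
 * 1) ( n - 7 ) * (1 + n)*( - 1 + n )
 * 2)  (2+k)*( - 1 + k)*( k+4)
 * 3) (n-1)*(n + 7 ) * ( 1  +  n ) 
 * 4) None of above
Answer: 1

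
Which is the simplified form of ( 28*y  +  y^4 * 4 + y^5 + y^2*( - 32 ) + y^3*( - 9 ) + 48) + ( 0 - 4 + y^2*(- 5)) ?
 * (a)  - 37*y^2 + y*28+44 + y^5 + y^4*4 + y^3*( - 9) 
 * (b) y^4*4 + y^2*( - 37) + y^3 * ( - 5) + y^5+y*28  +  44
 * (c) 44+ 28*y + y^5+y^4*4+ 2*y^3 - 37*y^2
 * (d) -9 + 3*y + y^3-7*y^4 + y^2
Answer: a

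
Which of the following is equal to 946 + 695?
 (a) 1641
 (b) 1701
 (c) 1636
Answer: a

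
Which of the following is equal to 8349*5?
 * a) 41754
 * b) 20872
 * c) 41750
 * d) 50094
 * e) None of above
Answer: e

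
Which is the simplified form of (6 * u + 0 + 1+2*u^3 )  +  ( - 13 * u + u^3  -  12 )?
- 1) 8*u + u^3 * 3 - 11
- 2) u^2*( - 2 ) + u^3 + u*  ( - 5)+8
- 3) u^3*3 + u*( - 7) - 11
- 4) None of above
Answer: 3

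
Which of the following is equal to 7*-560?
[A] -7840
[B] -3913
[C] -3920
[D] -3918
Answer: C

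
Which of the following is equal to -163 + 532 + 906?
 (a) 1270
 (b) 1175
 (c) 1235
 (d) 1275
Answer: d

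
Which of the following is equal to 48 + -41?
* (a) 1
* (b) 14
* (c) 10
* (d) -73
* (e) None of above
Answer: e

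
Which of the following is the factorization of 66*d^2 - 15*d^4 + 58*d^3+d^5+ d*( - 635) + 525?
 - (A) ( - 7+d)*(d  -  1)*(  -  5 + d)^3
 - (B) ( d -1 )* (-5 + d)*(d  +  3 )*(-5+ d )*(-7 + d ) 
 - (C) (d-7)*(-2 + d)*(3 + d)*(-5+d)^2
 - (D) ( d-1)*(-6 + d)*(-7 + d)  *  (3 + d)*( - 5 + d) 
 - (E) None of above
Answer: B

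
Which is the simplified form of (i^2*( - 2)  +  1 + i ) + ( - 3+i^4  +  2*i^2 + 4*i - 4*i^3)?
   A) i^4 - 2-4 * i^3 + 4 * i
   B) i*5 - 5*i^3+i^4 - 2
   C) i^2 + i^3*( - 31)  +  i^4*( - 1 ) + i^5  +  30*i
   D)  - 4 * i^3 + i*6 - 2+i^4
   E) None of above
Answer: E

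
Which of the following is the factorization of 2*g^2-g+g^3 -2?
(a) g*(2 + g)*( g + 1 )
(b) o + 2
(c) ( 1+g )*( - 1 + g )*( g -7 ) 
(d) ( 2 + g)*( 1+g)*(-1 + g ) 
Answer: d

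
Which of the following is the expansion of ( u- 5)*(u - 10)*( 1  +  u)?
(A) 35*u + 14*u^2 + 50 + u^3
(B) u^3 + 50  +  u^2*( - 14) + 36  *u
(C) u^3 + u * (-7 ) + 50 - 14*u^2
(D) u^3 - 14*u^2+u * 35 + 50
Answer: D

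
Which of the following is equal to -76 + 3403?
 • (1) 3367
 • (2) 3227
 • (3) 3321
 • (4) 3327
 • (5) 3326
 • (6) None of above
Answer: 4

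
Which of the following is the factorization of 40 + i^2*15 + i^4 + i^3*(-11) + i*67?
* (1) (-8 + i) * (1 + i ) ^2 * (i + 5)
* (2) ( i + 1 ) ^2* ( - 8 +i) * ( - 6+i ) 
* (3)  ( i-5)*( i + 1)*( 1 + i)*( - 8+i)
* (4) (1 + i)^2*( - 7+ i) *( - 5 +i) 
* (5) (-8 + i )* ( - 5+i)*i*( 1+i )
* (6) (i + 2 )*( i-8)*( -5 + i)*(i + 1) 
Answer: 3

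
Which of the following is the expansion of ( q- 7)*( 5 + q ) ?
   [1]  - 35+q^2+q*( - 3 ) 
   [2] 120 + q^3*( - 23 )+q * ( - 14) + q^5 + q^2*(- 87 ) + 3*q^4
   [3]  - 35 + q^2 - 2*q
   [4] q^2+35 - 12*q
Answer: 3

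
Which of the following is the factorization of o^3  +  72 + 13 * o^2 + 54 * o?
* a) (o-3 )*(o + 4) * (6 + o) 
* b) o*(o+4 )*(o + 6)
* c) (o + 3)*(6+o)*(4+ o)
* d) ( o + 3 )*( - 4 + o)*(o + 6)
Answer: c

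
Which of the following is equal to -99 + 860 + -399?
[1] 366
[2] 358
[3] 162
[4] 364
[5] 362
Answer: 5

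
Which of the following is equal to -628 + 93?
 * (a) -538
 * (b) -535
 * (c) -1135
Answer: b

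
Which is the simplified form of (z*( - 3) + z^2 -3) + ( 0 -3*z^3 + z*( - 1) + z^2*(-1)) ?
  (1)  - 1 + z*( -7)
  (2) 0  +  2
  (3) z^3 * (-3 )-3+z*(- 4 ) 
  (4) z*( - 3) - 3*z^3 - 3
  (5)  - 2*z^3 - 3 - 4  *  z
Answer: 3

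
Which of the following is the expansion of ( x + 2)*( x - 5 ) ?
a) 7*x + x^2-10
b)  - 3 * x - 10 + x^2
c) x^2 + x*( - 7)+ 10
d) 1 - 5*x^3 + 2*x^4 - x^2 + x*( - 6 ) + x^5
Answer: b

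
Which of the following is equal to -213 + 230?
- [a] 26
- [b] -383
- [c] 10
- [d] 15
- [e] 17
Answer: e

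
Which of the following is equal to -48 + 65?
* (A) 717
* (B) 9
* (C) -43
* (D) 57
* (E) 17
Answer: E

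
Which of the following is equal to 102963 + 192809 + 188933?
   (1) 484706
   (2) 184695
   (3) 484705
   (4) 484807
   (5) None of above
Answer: 3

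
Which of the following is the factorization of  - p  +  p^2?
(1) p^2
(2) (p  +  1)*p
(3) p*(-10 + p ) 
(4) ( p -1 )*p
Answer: 4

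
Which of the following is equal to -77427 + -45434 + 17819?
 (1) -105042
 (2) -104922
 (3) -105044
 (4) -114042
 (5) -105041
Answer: 1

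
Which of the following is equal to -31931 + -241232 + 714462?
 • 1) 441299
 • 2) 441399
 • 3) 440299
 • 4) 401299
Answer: 1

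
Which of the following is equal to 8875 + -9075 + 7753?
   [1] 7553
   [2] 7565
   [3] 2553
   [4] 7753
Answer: 1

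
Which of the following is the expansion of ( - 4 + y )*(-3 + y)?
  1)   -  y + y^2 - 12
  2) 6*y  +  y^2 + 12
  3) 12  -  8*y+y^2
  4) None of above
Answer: 4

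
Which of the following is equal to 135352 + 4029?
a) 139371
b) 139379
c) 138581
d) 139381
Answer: d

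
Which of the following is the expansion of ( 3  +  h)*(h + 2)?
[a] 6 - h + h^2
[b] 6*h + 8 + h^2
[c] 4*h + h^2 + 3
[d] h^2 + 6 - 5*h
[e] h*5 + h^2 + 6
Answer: e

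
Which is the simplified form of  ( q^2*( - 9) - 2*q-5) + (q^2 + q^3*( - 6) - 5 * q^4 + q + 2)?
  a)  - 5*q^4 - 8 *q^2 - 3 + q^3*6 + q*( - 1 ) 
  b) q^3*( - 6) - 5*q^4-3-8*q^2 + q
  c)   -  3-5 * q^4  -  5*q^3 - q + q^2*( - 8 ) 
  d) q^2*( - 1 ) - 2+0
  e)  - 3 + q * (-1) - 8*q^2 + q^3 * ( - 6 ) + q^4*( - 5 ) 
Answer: e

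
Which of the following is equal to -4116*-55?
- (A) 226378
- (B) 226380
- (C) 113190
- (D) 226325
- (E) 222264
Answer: B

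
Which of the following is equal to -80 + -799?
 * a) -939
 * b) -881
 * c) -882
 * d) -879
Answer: d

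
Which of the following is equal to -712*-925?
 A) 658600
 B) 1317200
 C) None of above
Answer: A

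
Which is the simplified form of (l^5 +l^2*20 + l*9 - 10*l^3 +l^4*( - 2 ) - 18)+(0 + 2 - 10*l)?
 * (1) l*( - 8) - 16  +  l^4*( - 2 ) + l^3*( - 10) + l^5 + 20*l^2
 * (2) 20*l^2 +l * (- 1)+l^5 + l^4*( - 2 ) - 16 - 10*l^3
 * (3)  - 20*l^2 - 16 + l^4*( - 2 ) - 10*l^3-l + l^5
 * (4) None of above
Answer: 2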